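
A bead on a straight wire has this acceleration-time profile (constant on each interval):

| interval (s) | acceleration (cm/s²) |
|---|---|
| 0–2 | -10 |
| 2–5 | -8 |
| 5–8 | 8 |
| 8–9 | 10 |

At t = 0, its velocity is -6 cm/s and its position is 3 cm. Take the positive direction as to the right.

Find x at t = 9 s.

On each constant-a segment, Δv = aΔt and Δx = v₀Δt + ½aΔt²; chain segment to segment.
0–2 s: v starts -6 cm/s; Δx = -6·2 + ½·-10·2² = -32 cm; v ends -26 cm/s.
2–5 s: v starts -26 cm/s; Δx = -26·3 + ½·-8·3² = -114 cm; v ends -50 cm/s.
5–8 s: v starts -50 cm/s; Δx = -50·3 + ½·8·3² = -114 cm; v ends -26 cm/s.
8–9 s: v starts -26 cm/s; Δx = -26·1 + ½·10·1² = -21 cm; v ends -16 cm/s.
x(9) = 3 + Σ Δx = -278 cm.

-278 cm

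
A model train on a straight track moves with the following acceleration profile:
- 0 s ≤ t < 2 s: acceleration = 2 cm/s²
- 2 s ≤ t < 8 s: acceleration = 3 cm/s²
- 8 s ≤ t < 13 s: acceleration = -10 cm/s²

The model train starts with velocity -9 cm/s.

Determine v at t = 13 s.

-37 cm/s

Δv equals the area under the a-t graph; then v = v₀ + Δv.
0–2 s: 2 × 2 = 4 cm/s
2–8 s: 3 × 6 = 18 cm/s
8–13 s: -10 × 5 = -50 cm/s
Δv = -28 cm/s, so v(13) = -9 + (-28) = -37 cm/s.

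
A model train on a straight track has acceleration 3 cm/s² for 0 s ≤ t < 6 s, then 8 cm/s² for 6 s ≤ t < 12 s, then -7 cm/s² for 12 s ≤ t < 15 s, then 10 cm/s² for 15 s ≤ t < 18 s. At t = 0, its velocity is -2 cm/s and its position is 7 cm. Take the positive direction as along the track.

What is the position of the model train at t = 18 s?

623.5 cm

On each constant-a segment, Δv = aΔt and Δx = v₀Δt + ½aΔt²; chain segment to segment.
0–6 s: v starts -2 cm/s; Δx = -2·6 + ½·3·6² = 42 cm; v ends 16 cm/s.
6–12 s: v starts 16 cm/s; Δx = 16·6 + ½·8·6² = 240 cm; v ends 64 cm/s.
12–15 s: v starts 64 cm/s; Δx = 64·3 + ½·-7·3² = 160.5 cm; v ends 43 cm/s.
15–18 s: v starts 43 cm/s; Δx = 43·3 + ½·10·3² = 174 cm; v ends 73 cm/s.
x(18) = 7 + Σ Δx = 623.5 cm.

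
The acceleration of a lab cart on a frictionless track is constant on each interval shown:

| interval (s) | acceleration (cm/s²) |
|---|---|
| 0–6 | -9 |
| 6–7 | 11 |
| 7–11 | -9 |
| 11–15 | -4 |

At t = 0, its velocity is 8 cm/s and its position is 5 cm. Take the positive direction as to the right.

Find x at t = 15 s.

-677.5 cm

On each constant-a segment, Δv = aΔt and Δx = v₀Δt + ½aΔt²; chain segment to segment.
0–6 s: v starts 8 cm/s; Δx = 8·6 + ½·-9·6² = -114 cm; v ends -46 cm/s.
6–7 s: v starts -46 cm/s; Δx = -46·1 + ½·11·1² = -40.5 cm; v ends -35 cm/s.
7–11 s: v starts -35 cm/s; Δx = -35·4 + ½·-9·4² = -212 cm; v ends -71 cm/s.
11–15 s: v starts -71 cm/s; Δx = -71·4 + ½·-4·4² = -316 cm; v ends -87 cm/s.
x(15) = 5 + Σ Δx = -677.5 cm.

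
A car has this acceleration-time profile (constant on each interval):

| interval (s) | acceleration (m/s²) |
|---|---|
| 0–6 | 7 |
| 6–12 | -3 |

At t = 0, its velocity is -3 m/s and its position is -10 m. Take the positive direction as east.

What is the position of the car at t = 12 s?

On each constant-a segment, Δv = aΔt and Δx = v₀Δt + ½aΔt²; chain segment to segment.
0–6 s: v starts -3 m/s; Δx = -3·6 + ½·7·6² = 108 m; v ends 39 m/s.
6–12 s: v starts 39 m/s; Δx = 39·6 + ½·-3·6² = 180 m; v ends 21 m/s.
x(12) = -10 + Σ Δx = 278 m.

278 m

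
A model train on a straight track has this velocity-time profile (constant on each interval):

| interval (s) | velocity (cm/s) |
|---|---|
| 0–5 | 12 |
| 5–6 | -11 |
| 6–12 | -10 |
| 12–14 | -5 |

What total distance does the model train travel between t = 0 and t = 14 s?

141 cm

Distance (not displacement) is the total path length: add the absolute areas under v-t.
0–5 s: |12| × 5 = 60 cm
5–6 s: |-11| × 1 = 11 cm
6–12 s: |-10| × 6 = 60 cm
12–14 s: |-5| × 2 = 10 cm
Total distance = 141 cm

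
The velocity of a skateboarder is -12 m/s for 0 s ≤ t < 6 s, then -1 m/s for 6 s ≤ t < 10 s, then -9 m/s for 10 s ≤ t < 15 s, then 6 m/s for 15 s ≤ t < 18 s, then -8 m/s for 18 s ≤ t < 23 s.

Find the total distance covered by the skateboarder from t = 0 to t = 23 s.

179 m

Distance (not displacement) is the total path length: add the absolute areas under v-t.
0–6 s: |-12| × 6 = 72 m
6–10 s: |-1| × 4 = 4 m
10–15 s: |-9| × 5 = 45 m
15–18 s: |6| × 3 = 18 m
18–23 s: |-8| × 5 = 40 m
Total distance = 179 m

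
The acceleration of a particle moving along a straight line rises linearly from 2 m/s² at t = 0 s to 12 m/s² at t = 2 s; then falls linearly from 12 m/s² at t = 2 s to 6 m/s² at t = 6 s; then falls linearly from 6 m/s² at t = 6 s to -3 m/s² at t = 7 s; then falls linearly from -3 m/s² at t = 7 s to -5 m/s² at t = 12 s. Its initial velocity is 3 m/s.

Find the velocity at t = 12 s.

Δv equals the area under the a-t graph; then v = v₀ + Δv.
0–2 s: ½(2 + 12)(2) = 14 m/s
2–6 s: ½(12 + 6)(4) = 36 m/s
6–7 s: ½(6 + -3)(1) = 1.5 m/s
7–12 s: ½(-3 + -5)(5) = -20 m/s
Δv = 31.5 m/s, so v(12) = 3 + (31.5) = 34.5 m/s.

34.5 m/s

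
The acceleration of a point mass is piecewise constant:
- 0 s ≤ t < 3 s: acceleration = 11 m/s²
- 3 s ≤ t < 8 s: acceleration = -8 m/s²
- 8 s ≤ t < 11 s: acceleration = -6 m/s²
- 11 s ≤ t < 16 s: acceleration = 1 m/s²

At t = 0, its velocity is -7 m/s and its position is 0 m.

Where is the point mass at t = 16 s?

On each constant-a segment, Δv = aΔt and Δx = v₀Δt + ½aΔt²; chain segment to segment.
0–3 s: v starts -7 m/s; Δx = -7·3 + ½·11·3² = 28.5 m; v ends 26 m/s.
3–8 s: v starts 26 m/s; Δx = 26·5 + ½·-8·5² = 30 m; v ends -14 m/s.
8–11 s: v starts -14 m/s; Δx = -14·3 + ½·-6·3² = -69 m; v ends -32 m/s.
11–16 s: v starts -32 m/s; Δx = -32·5 + ½·1·5² = -147.5 m; v ends -27 m/s.
x(16) = 0 + Σ Δx = -158 m.

-158 m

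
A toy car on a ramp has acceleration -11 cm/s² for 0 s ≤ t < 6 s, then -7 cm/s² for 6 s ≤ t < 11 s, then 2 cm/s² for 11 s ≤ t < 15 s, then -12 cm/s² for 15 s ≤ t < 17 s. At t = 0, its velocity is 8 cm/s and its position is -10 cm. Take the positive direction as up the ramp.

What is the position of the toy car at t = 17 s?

-1087.5 cm

On each constant-a segment, Δv = aΔt and Δx = v₀Δt + ½aΔt²; chain segment to segment.
0–6 s: v starts 8 cm/s; Δx = 8·6 + ½·-11·6² = -150 cm; v ends -58 cm/s.
6–11 s: v starts -58 cm/s; Δx = -58·5 + ½·-7·5² = -377.5 cm; v ends -93 cm/s.
11–15 s: v starts -93 cm/s; Δx = -93·4 + ½·2·4² = -356 cm; v ends -85 cm/s.
15–17 s: v starts -85 cm/s; Δx = -85·2 + ½·-12·2² = -194 cm; v ends -109 cm/s.
x(17) = -10 + Σ Δx = -1087.5 cm.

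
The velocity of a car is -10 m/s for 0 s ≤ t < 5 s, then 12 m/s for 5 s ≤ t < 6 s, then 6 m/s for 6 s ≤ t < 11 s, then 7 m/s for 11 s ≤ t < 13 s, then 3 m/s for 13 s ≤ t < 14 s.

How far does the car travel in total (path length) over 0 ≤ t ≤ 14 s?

Distance (not displacement) is the total path length: add the absolute areas under v-t.
0–5 s: |-10| × 5 = 50 m
5–6 s: |12| × 1 = 12 m
6–11 s: |6| × 5 = 30 m
11–13 s: |7| × 2 = 14 m
13–14 s: |3| × 1 = 3 m
Total distance = 109 m

109 m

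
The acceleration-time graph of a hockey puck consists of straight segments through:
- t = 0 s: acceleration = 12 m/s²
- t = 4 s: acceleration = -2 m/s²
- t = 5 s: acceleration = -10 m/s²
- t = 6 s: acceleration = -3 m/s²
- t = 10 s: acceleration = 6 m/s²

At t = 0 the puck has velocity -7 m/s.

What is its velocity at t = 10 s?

Δv equals the area under the a-t graph; then v = v₀ + Δv.
0–4 s: ½(12 + -2)(4) = 20 m/s
4–5 s: ½(-2 + -10)(1) = -6 m/s
5–6 s: ½(-10 + -3)(1) = -6.5 m/s
6–10 s: ½(-3 + 6)(4) = 6 m/s
Δv = 13.5 m/s, so v(10) = -7 + (13.5) = 6.5 m/s.

6.5 m/s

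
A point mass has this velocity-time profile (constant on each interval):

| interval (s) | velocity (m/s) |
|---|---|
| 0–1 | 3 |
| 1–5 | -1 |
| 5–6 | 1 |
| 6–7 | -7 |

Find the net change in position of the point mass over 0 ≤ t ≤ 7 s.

-7 m

Net displacement equals the area under the velocity-time graph (areas below the axis count negative).
0–1 s: 3 × 1 = 3 m
1–5 s: -1 × 4 = -4 m
5–6 s: 1 × 1 = 1 m
6–7 s: -7 × 1 = -7 m
Net displacement = -7 m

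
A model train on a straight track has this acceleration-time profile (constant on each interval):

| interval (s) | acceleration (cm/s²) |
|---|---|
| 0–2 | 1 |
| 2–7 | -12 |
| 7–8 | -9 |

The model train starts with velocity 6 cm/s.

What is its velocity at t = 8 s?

Δv equals the area under the a-t graph; then v = v₀ + Δv.
0–2 s: 1 × 2 = 2 cm/s
2–7 s: -12 × 5 = -60 cm/s
7–8 s: -9 × 1 = -9 cm/s
Δv = -67 cm/s, so v(8) = 6 + (-67) = -61 cm/s.

-61 cm/s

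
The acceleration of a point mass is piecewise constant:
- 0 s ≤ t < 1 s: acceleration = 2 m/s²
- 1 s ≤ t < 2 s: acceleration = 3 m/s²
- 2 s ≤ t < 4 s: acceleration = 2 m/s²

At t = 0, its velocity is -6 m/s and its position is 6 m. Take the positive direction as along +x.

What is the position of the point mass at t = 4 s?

On each constant-a segment, Δv = aΔt and Δx = v₀Δt + ½aΔt²; chain segment to segment.
0–1 s: v starts -6 m/s; Δx = -6·1 + ½·2·1² = -5 m; v ends -4 m/s.
1–2 s: v starts -4 m/s; Δx = -4·1 + ½·3·1² = -2.5 m; v ends -1 m/s.
2–4 s: v starts -1 m/s; Δx = -1·2 + ½·2·2² = 2 m; v ends 3 m/s.
x(4) = 6 + Σ Δx = 0.5 m.

0.5 m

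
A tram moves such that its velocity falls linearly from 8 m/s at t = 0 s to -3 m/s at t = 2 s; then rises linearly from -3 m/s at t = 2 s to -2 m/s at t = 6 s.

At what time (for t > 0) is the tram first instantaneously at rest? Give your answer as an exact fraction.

t = 16/11 s

v changes sign on 0–2 s (from 8 to -3); the graph is linear there, so v = 0 at t = 0 + (-8)·(2 − 0)/(-3 − 8) = 16/11 s.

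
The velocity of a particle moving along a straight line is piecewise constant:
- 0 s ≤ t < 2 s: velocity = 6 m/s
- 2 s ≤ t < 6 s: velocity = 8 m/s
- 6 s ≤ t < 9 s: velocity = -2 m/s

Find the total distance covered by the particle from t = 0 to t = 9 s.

Distance (not displacement) is the total path length: add the absolute areas under v-t.
0–2 s: |6| × 2 = 12 m
2–6 s: |8| × 4 = 32 m
6–9 s: |-2| × 3 = 6 m
Total distance = 50 m

50 m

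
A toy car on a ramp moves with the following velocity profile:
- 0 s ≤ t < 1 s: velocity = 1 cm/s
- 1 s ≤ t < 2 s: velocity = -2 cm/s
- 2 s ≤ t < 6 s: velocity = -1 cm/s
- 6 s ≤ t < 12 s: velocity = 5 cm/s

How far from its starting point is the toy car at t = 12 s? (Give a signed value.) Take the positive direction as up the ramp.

25 cm

Net displacement equals the area under the velocity-time graph (areas below the axis count negative).
0–1 s: 1 × 1 = 1 cm
1–2 s: -2 × 1 = -2 cm
2–6 s: -1 × 4 = -4 cm
6–12 s: 5 × 6 = 30 cm
Net displacement = 25 cm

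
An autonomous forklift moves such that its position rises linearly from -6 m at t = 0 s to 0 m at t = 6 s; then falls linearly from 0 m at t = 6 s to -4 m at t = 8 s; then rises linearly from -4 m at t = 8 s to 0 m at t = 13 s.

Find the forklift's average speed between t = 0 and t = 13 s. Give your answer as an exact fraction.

14/13 m/s

Average speed = (total path length)/(elapsed time); on a piecewise-linear x-t graph the path length is Σ|Δx|.
0–6 s: |Δx| = |0 − -6| = 6 m
6–8 s: |Δx| = |-4 − 0| = 4 m
8–13 s: |Δx| = |0 − -4| = 4 m
Total path = 14 m; average speed = 14/13 = 14/13 m/s.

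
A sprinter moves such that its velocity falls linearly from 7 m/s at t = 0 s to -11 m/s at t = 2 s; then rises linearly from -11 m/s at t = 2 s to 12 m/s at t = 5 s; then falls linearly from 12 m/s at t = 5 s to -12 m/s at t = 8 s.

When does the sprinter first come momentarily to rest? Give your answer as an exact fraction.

v changes sign on 0–2 s (from 7 to -11); the graph is linear there, so v = 0 at t = 0 + (-7)·(2 − 0)/(-11 − 7) = 7/9 s.

t = 7/9 s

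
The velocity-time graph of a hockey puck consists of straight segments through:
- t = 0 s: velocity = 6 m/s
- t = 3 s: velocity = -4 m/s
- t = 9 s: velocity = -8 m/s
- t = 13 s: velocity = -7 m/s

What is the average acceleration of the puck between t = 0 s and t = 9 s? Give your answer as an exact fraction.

-14/9 m/s²

Average acceleration = Δv/Δt = (-8 − 6)/(9 − 0) = -14/9 m/s².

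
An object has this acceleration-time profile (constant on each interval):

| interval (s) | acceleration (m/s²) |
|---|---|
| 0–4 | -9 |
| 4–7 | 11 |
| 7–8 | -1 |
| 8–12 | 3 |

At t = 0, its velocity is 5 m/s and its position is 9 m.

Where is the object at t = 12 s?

On each constant-a segment, Δv = aΔt and Δx = v₀Δt + ½aΔt²; chain segment to segment.
0–4 s: v starts 5 m/s; Δx = 5·4 + ½·-9·4² = -52 m; v ends -31 m/s.
4–7 s: v starts -31 m/s; Δx = -31·3 + ½·11·3² = -43.5 m; v ends 2 m/s.
7–8 s: v starts 2 m/s; Δx = 2·1 + ½·-1·1² = 1.5 m; v ends 1 m/s.
8–12 s: v starts 1 m/s; Δx = 1·4 + ½·3·4² = 28 m; v ends 13 m/s.
x(12) = 9 + Σ Δx = -57 m.

-57 m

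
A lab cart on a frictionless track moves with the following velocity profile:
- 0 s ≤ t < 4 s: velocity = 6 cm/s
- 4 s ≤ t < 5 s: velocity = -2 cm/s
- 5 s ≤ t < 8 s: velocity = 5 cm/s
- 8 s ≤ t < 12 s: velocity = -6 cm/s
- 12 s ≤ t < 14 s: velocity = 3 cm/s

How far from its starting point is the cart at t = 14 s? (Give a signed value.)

19 cm

Displacement is the signed area under the v-t curve.
0–4 s: 6 × 4 = 24 cm
4–5 s: -2 × 1 = -2 cm
5–8 s: 5 × 3 = 15 cm
8–12 s: -6 × 4 = -24 cm
12–14 s: 3 × 2 = 6 cm
Net displacement = 19 cm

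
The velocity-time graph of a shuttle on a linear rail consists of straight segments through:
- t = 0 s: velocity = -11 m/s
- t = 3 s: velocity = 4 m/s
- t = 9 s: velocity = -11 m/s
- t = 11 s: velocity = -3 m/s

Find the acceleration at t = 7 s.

-2.5 m/s²

Acceleration is the slope of the v-t graph on 3–9 s: (-11 − 4)/(9 − 3) = -2.5 m/s².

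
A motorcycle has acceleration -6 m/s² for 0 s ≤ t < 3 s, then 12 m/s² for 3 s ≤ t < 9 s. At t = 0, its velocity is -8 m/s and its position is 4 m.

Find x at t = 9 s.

13 m

On each constant-a segment, Δv = aΔt and Δx = v₀Δt + ½aΔt²; chain segment to segment.
0–3 s: v starts -8 m/s; Δx = -8·3 + ½·-6·3² = -51 m; v ends -26 m/s.
3–9 s: v starts -26 m/s; Δx = -26·6 + ½·12·6² = 60 m; v ends 46 m/s.
x(9) = 4 + Σ Δx = 13 m.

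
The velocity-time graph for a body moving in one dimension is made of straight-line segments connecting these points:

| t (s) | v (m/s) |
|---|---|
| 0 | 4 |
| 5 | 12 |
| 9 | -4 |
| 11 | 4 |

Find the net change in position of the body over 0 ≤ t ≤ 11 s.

56 m

Net displacement equals the area under the velocity-time graph (areas below the axis count negative).
0–5 s: ½(4 + 12)(5) = 40 m
5–9 s: ½(12 + -4)(4) = 16 m
9–11 s: ½(-4 + 4)(2) = 0 m
Net displacement = 56 m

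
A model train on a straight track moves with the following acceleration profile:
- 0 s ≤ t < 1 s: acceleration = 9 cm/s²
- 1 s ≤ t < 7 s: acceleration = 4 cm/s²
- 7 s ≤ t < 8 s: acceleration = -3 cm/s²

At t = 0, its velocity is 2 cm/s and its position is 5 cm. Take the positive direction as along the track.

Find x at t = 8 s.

183 cm

On each constant-a segment, Δv = aΔt and Δx = v₀Δt + ½aΔt²; chain segment to segment.
0–1 s: v starts 2 cm/s; Δx = 2·1 + ½·9·1² = 6.5 cm; v ends 11 cm/s.
1–7 s: v starts 11 cm/s; Δx = 11·6 + ½·4·6² = 138 cm; v ends 35 cm/s.
7–8 s: v starts 35 cm/s; Δx = 35·1 + ½·-3·1² = 33.5 cm; v ends 32 cm/s.
x(8) = 5 + Σ Δx = 183 cm.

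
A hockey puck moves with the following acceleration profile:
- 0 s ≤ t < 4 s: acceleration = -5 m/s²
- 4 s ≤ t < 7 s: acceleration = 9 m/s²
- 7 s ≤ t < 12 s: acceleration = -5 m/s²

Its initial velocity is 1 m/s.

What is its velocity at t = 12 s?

Δv equals the area under the a-t graph; then v = v₀ + Δv.
0–4 s: -5 × 4 = -20 m/s
4–7 s: 9 × 3 = 27 m/s
7–12 s: -5 × 5 = -25 m/s
Δv = -18 m/s, so v(12) = 1 + (-18) = -17 m/s.

-17 m/s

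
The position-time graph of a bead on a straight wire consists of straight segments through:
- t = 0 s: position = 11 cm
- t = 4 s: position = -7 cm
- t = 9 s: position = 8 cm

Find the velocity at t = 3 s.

Velocity is the slope of the x-t graph on 0–4 s: (-7 − 11)/(4 − 0) = -4.5 cm/s.

-4.5 cm/s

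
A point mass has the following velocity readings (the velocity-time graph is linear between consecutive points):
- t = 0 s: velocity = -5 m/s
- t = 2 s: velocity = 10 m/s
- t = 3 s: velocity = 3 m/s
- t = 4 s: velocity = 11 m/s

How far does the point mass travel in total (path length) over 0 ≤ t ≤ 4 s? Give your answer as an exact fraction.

Total distance travelled is ∫|v| dt — sum the magnitudes of each area piece.
0–2 s: v = 0 at t = 2/3 s; triangle areas 5/3 + 20/3 = 25/3 m
2–3 s: |½(10 + 3)(1)| = 6.5 m
3–4 s: |½(3 + 11)(1)| = 7 m
Total distance = 131/6 m

131/6 m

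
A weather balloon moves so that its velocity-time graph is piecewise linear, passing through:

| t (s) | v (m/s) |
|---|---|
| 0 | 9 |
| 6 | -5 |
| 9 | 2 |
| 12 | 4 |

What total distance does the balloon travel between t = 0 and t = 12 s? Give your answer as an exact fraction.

Distance (not displacement) is the total path length: add the absolute areas under v-t.
0–6 s: v = 0 at t = 27/7 s; triangle areas 243/14 + 75/14 = 159/7 m
6–9 s: v = 0 at t = 57/7 s; triangle areas 75/14 + 6/7 = 87/14 m
9–12 s: |½(2 + 4)(3)| = 9 m
Total distance = 531/14 m

531/14 m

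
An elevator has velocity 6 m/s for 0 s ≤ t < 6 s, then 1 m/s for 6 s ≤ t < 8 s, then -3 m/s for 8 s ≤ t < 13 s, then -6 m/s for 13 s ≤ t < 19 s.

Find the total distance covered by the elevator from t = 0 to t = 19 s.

89 m

Total distance travelled is ∫|v| dt — sum the magnitudes of each area piece.
0–6 s: |6| × 6 = 36 m
6–8 s: |1| × 2 = 2 m
8–13 s: |-3| × 5 = 15 m
13–19 s: |-6| × 6 = 36 m
Total distance = 89 m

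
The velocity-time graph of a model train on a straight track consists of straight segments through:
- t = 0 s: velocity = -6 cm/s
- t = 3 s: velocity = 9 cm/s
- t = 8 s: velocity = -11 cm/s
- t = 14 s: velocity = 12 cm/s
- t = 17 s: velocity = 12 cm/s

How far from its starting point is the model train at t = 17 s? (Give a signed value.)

38.5 cm

Net displacement equals the area under the velocity-time graph (areas below the axis count negative).
0–3 s: ½(-6 + 9)(3) = 4.5 cm
3–8 s: ½(9 + -11)(5) = -5 cm
8–14 s: ½(-11 + 12)(6) = 3 cm
14–17 s: 12 × 3 = 36 cm
Net displacement = 38.5 cm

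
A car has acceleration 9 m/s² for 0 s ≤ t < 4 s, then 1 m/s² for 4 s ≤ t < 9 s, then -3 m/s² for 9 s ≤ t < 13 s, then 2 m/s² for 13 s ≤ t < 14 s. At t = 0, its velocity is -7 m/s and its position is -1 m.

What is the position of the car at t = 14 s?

On each constant-a segment, Δv = aΔt and Δx = v₀Δt + ½aΔt²; chain segment to segment.
0–4 s: v starts -7 m/s; Δx = -7·4 + ½·9·4² = 44 m; v ends 29 m/s.
4–9 s: v starts 29 m/s; Δx = 29·5 + ½·1·5² = 157.5 m; v ends 34 m/s.
9–13 s: v starts 34 m/s; Δx = 34·4 + ½·-3·4² = 112 m; v ends 22 m/s.
13–14 s: v starts 22 m/s; Δx = 22·1 + ½·2·1² = 23 m; v ends 24 m/s.
x(14) = -1 + Σ Δx = 335.5 m.

335.5 m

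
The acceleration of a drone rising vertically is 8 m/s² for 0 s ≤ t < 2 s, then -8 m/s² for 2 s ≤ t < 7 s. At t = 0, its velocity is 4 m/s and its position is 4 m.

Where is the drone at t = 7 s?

28 m

On each constant-a segment, Δv = aΔt and Δx = v₀Δt + ½aΔt²; chain segment to segment.
0–2 s: v starts 4 m/s; Δx = 4·2 + ½·8·2² = 24 m; v ends 20 m/s.
2–7 s: v starts 20 m/s; Δx = 20·5 + ½·-8·5² = 0 m; v ends -20 m/s.
x(7) = 4 + Σ Δx = 28 m.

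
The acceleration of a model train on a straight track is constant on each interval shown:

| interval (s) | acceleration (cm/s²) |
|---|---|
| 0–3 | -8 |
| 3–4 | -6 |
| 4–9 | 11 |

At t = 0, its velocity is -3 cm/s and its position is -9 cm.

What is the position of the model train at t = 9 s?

On each constant-a segment, Δv = aΔt and Δx = v₀Δt + ½aΔt²; chain segment to segment.
0–3 s: v starts -3 cm/s; Δx = -3·3 + ½·-8·3² = -45 cm; v ends -27 cm/s.
3–4 s: v starts -27 cm/s; Δx = -27·1 + ½·-6·1² = -30 cm; v ends -33 cm/s.
4–9 s: v starts -33 cm/s; Δx = -33·5 + ½·11·5² = -27.5 cm; v ends 22 cm/s.
x(9) = -9 + Σ Δx = -111.5 cm.

-111.5 cm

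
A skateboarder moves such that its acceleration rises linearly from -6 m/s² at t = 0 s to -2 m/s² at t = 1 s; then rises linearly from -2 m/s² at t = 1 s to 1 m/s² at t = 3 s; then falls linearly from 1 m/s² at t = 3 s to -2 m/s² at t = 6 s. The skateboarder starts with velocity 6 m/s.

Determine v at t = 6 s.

-0.5 m/s

Δv equals the area under the a-t graph; then v = v₀ + Δv.
0–1 s: ½(-6 + -2)(1) = -4 m/s
1–3 s: ½(-2 + 1)(2) = -1 m/s
3–6 s: ½(1 + -2)(3) = -1.5 m/s
Δv = -6.5 m/s, so v(6) = 6 + (-6.5) = -0.5 m/s.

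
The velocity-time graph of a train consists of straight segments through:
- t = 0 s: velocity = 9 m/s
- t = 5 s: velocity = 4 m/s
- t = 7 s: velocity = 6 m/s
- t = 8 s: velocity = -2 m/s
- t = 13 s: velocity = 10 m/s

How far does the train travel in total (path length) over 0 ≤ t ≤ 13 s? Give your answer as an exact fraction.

200/3 m

Total distance travelled is ∫|v| dt — sum the magnitudes of each area piece.
0–5 s: |½(9 + 4)(5)| = 32.5 m
5–7 s: |½(4 + 6)(2)| = 10 m
7–8 s: v = 0 at t = 7.75 s; triangle areas 2.25 + 0.25 = 2.5 m
8–13 s: v = 0 at t = 53/6 s; triangle areas 5/6 + 125/6 = 65/3 m
Total distance = 200/3 m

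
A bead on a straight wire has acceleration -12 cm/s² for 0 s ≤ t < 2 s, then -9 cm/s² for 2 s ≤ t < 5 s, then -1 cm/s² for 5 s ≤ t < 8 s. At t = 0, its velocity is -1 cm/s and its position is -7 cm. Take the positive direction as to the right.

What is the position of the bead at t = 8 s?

On each constant-a segment, Δv = aΔt and Δx = v₀Δt + ½aΔt²; chain segment to segment.
0–2 s: v starts -1 cm/s; Δx = -1·2 + ½·-12·2² = -26 cm; v ends -25 cm/s.
2–5 s: v starts -25 cm/s; Δx = -25·3 + ½·-9·3² = -115.5 cm; v ends -52 cm/s.
5–8 s: v starts -52 cm/s; Δx = -52·3 + ½·-1·3² = -160.5 cm; v ends -55 cm/s.
x(8) = -7 + Σ Δx = -309 cm.

-309 cm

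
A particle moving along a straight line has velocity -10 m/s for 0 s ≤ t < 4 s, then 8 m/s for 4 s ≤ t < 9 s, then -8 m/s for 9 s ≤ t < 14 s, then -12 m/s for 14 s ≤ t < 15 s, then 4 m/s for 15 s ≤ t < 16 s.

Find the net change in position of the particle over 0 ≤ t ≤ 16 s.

Displacement is the signed area under the v-t curve.
0–4 s: -10 × 4 = -40 m
4–9 s: 8 × 5 = 40 m
9–14 s: -8 × 5 = -40 m
14–15 s: -12 × 1 = -12 m
15–16 s: 4 × 1 = 4 m
Net displacement = -48 m

-48 m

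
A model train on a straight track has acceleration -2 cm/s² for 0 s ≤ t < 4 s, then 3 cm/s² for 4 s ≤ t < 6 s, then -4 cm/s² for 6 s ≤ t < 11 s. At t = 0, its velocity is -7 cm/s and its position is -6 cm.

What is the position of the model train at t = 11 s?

On each constant-a segment, Δv = aΔt and Δx = v₀Δt + ½aΔt²; chain segment to segment.
0–4 s: v starts -7 cm/s; Δx = -7·4 + ½·-2·4² = -44 cm; v ends -15 cm/s.
4–6 s: v starts -15 cm/s; Δx = -15·2 + ½·3·2² = -24 cm; v ends -9 cm/s.
6–11 s: v starts -9 cm/s; Δx = -9·5 + ½·-4·5² = -95 cm; v ends -29 cm/s.
x(11) = -6 + Σ Δx = -169 cm.

-169 cm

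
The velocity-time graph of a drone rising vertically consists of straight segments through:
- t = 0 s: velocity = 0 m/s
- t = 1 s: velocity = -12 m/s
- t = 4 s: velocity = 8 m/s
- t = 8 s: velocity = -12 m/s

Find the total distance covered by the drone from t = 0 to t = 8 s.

42.4 m

Total distance travelled is ∫|v| dt — sum the magnitudes of each area piece.
0–1 s: |½(0 + -12)(1)| = 6 m
1–4 s: v = 0 at t = 2.8 s; triangle areas 10.8 + 4.8 = 15.6 m
4–8 s: v = 0 at t = 5.6 s; triangle areas 6.4 + 14.4 = 20.8 m
Total distance = 42.4 m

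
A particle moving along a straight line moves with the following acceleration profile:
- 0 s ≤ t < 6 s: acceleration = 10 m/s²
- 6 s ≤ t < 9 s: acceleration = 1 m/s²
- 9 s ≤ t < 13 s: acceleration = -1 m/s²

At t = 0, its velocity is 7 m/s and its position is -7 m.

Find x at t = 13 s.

On each constant-a segment, Δv = aΔt and Δx = v₀Δt + ½aΔt²; chain segment to segment.
0–6 s: v starts 7 m/s; Δx = 7·6 + ½·10·6² = 222 m; v ends 67 m/s.
6–9 s: v starts 67 m/s; Δx = 67·3 + ½·1·3² = 205.5 m; v ends 70 m/s.
9–13 s: v starts 70 m/s; Δx = 70·4 + ½·-1·4² = 272 m; v ends 66 m/s.
x(13) = -7 + Σ Δx = 692.5 m.

692.5 m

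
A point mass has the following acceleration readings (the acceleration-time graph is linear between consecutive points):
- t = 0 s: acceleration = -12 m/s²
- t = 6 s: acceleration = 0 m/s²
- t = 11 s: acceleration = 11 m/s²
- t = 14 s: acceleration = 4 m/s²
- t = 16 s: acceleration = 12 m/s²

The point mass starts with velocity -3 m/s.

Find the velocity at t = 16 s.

Δv equals the area under the a-t graph; then v = v₀ + Δv.
0–6 s: ½(-12 + 0)(6) = -36 m/s
6–11 s: ½(0 + 11)(5) = 27.5 m/s
11–14 s: ½(11 + 4)(3) = 22.5 m/s
14–16 s: ½(4 + 12)(2) = 16 m/s
Δv = 30 m/s, so v(16) = -3 + (30) = 27 m/s.

27 m/s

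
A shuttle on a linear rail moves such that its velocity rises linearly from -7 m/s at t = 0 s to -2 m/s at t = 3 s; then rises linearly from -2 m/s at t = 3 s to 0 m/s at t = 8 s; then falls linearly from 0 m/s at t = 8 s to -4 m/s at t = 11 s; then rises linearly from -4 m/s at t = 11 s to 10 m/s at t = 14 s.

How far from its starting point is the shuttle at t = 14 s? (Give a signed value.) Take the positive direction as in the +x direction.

Displacement is the signed area under the v-t curve.
0–3 s: ½(-7 + -2)(3) = -13.5 m
3–8 s: ½(-2 + 0)(5) = -5 m
8–11 s: ½(0 + -4)(3) = -6 m
11–14 s: ½(-4 + 10)(3) = 9 m
Net displacement = -15.5 m

-15.5 m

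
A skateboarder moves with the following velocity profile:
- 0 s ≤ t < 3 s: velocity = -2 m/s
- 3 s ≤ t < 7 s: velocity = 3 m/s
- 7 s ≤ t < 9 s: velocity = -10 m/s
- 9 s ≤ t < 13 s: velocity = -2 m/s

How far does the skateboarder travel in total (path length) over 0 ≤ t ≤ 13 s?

Distance (not displacement) is the total path length: add the absolute areas under v-t.
0–3 s: |-2| × 3 = 6 m
3–7 s: |3| × 4 = 12 m
7–9 s: |-10| × 2 = 20 m
9–13 s: |-2| × 4 = 8 m
Total distance = 46 m

46 m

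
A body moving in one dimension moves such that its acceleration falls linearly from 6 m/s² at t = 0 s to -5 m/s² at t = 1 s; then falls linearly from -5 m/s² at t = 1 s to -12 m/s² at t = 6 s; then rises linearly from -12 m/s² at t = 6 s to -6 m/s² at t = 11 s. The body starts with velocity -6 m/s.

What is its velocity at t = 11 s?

-93 m/s

Δv equals the area under the a-t graph; then v = v₀ + Δv.
0–1 s: ½(6 + -5)(1) = 0.5 m/s
1–6 s: ½(-5 + -12)(5) = -42.5 m/s
6–11 s: ½(-12 + -6)(5) = -45 m/s
Δv = -87 m/s, so v(11) = -6 + (-87) = -93 m/s.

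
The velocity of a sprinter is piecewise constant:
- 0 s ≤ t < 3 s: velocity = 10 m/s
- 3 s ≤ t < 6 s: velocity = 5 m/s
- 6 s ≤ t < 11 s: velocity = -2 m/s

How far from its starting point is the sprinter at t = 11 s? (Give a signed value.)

35 m

Displacement is the signed area under the v-t curve.
0–3 s: 10 × 3 = 30 m
3–6 s: 5 × 3 = 15 m
6–11 s: -2 × 5 = -10 m
Net displacement = 35 m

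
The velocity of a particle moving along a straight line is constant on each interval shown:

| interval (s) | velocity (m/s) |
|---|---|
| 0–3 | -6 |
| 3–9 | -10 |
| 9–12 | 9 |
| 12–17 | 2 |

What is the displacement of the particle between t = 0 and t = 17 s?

-41 m

Displacement is the signed area under the v-t curve.
0–3 s: -6 × 3 = -18 m
3–9 s: -10 × 6 = -60 m
9–12 s: 9 × 3 = 27 m
12–17 s: 2 × 5 = 10 m
Net displacement = -41 m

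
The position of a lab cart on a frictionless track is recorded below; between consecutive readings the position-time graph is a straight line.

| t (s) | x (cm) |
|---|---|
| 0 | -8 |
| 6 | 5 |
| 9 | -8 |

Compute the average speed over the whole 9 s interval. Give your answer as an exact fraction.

Average speed = (total path length)/(elapsed time); on a piecewise-linear x-t graph the path length is Σ|Δx|.
0–6 s: |Δx| = |5 − -8| = 13 cm
6–9 s: |Δx| = |-8 − 5| = 13 cm
Total path = 26 cm; average speed = 26/9 = 26/9 cm/s.

26/9 cm/s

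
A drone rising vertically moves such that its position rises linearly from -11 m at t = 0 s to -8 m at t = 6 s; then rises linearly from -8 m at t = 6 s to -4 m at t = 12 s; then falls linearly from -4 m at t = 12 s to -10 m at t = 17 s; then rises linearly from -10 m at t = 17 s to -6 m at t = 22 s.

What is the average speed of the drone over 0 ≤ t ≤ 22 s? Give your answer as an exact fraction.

17/22 m/s

Average speed = (total path length)/(elapsed time); on a piecewise-linear x-t graph the path length is Σ|Δx|.
0–6 s: |Δx| = |-8 − -11| = 3 m
6–12 s: |Δx| = |-4 − -8| = 4 m
12–17 s: |Δx| = |-10 − -4| = 6 m
17–22 s: |Δx| = |-6 − -10| = 4 m
Total path = 17 m; average speed = 17/22 = 17/22 m/s.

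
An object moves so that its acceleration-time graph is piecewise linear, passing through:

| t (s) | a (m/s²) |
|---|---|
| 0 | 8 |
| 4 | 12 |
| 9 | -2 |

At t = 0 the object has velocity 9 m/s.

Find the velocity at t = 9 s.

74 m/s

Δv equals the area under the a-t graph; then v = v₀ + Δv.
0–4 s: ½(8 + 12)(4) = 40 m/s
4–9 s: ½(12 + -2)(5) = 25 m/s
Δv = 65 m/s, so v(9) = 9 + (65) = 74 m/s.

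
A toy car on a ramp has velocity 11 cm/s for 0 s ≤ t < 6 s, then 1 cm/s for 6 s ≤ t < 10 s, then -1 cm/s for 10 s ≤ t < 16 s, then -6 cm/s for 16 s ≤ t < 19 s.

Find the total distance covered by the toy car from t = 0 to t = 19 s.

Distance (not displacement) is the total path length: add the absolute areas under v-t.
0–6 s: |11| × 6 = 66 cm
6–10 s: |1| × 4 = 4 cm
10–16 s: |-1| × 6 = 6 cm
16–19 s: |-6| × 3 = 18 cm
Total distance = 94 cm

94 cm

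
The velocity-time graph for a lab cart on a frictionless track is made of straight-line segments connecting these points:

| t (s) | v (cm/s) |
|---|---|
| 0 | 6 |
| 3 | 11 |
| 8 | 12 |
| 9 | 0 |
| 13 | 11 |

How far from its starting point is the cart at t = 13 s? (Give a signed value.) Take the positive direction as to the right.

Net displacement equals the area under the velocity-time graph (areas below the axis count negative).
0–3 s: ½(6 + 11)(3) = 25.5 cm
3–8 s: ½(11 + 12)(5) = 57.5 cm
8–9 s: ½(12 + 0)(1) = 6 cm
9–13 s: ½(0 + 11)(4) = 22 cm
Net displacement = 111 cm

111 cm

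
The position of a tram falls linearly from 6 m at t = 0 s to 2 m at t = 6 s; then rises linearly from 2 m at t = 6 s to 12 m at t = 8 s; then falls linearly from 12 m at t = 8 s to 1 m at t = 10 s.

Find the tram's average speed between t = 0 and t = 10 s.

2.5 m/s

Average speed = (total path length)/(elapsed time); on a piecewise-linear x-t graph the path length is Σ|Δx|.
0–6 s: |Δx| = |2 − 6| = 4 m
6–8 s: |Δx| = |12 − 2| = 10 m
8–10 s: |Δx| = |1 − 12| = 11 m
Total path = 25 m; average speed = 25/10 = 2.5 m/s.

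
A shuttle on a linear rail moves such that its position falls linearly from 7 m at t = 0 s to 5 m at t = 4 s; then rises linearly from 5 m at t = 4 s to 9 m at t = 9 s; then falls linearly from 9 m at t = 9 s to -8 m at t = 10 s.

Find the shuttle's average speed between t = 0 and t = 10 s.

2.3 m/s

Average speed = (total path length)/(elapsed time); on a piecewise-linear x-t graph the path length is Σ|Δx|.
0–4 s: |Δx| = |5 − 7| = 2 m
4–9 s: |Δx| = |9 − 5| = 4 m
9–10 s: |Δx| = |-8 − 9| = 17 m
Total path = 23 m; average speed = 23/10 = 2.3 m/s.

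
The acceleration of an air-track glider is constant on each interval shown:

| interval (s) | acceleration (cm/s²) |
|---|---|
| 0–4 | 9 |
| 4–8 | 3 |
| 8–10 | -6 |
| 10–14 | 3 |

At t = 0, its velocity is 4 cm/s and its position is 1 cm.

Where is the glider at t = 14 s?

549 cm

On each constant-a segment, Δv = aΔt and Δx = v₀Δt + ½aΔt²; chain segment to segment.
0–4 s: v starts 4 cm/s; Δx = 4·4 + ½·9·4² = 88 cm; v ends 40 cm/s.
4–8 s: v starts 40 cm/s; Δx = 40·4 + ½·3·4² = 184 cm; v ends 52 cm/s.
8–10 s: v starts 52 cm/s; Δx = 52·2 + ½·-6·2² = 92 cm; v ends 40 cm/s.
10–14 s: v starts 40 cm/s; Δx = 40·4 + ½·3·4² = 184 cm; v ends 52 cm/s.
x(14) = 1 + Σ Δx = 549 cm.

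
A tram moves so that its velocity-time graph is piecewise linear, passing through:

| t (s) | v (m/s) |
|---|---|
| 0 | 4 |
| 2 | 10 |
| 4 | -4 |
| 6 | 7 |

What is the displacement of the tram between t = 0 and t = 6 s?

Displacement is the signed area under the v-t curve.
0–2 s: ½(4 + 10)(2) = 14 m
2–4 s: ½(10 + -4)(2) = 6 m
4–6 s: ½(-4 + 7)(2) = 3 m
Net displacement = 23 m

23 m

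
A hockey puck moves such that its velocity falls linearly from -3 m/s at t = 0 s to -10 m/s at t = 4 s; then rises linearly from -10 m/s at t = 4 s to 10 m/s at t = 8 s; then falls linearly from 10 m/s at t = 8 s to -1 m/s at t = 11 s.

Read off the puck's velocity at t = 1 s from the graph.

On 0–4 s the graph is linear from -3 to -10 m/s: v(1) = -3 + (-10 − -3)·(1 − 0)/(4 − 0) = -4.75 m/s.

-4.75 m/s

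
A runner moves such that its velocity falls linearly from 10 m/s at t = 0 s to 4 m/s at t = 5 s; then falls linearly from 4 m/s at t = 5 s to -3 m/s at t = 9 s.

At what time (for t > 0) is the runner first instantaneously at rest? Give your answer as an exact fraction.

v changes sign on 5–9 s (from 4 to -3); the graph is linear there, so v = 0 at t = 5 + (-4)·(9 − 5)/(-3 − 4) = 51/7 s.

t = 51/7 s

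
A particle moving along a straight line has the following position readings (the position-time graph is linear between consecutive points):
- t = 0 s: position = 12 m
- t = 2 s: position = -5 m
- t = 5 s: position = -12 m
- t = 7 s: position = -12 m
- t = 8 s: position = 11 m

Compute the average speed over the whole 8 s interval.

5.875 m/s

Average speed = (total path length)/(elapsed time); on a piecewise-linear x-t graph the path length is Σ|Δx|.
0–2 s: |Δx| = |-5 − 12| = 17 m
2–5 s: |Δx| = |-12 − -5| = 7 m
5–7 s: |Δx| = |-12 − -12| = 0 m
7–8 s: |Δx| = |11 − -12| = 23 m
Total path = 47 m; average speed = 47/8 = 5.875 m/s.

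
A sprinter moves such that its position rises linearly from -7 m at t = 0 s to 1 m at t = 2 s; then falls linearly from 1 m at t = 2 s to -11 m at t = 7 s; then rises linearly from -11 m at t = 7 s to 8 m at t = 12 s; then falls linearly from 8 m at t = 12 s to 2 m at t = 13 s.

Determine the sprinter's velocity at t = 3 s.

-2.4 m/s

Velocity is the slope of the x-t graph on 2–7 s: (-11 − 1)/(7 − 2) = -2.4 m/s.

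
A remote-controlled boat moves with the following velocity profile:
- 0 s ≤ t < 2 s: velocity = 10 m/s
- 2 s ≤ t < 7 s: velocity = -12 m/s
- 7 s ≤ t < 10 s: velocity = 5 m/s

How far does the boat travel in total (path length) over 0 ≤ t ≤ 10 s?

95 m

Total distance travelled is ∫|v| dt — sum the magnitudes of each area piece.
0–2 s: |10| × 2 = 20 m
2–7 s: |-12| × 5 = 60 m
7–10 s: |5| × 3 = 15 m
Total distance = 95 m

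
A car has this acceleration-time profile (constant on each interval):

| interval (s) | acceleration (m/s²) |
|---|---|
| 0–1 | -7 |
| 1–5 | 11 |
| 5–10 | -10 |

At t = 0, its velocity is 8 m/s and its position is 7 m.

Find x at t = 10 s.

203.5 m

On each constant-a segment, Δv = aΔt and Δx = v₀Δt + ½aΔt²; chain segment to segment.
0–1 s: v starts 8 m/s; Δx = 8·1 + ½·-7·1² = 4.5 m; v ends 1 m/s.
1–5 s: v starts 1 m/s; Δx = 1·4 + ½·11·4² = 92 m; v ends 45 m/s.
5–10 s: v starts 45 m/s; Δx = 45·5 + ½·-10·5² = 100 m; v ends -5 m/s.
x(10) = 7 + Σ Δx = 203.5 m.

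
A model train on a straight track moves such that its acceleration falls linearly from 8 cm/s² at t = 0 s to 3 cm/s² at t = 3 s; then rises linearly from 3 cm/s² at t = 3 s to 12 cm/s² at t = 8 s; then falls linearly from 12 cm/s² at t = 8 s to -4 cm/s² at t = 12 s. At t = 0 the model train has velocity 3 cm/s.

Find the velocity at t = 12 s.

Δv equals the area under the a-t graph; then v = v₀ + Δv.
0–3 s: ½(8 + 3)(3) = 16.5 cm/s
3–8 s: ½(3 + 12)(5) = 37.5 cm/s
8–12 s: ½(12 + -4)(4) = 16 cm/s
Δv = 70 cm/s, so v(12) = 3 + (70) = 73 cm/s.

73 cm/s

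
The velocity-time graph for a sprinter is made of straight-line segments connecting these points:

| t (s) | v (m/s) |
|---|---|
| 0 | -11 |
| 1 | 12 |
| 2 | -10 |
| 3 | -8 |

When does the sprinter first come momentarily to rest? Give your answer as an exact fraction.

t = 11/23 s

v changes sign on 0–1 s (from -11 to 12); the graph is linear there, so v = 0 at t = 0 + (11)·(1 − 0)/(12 − -11) = 11/23 s.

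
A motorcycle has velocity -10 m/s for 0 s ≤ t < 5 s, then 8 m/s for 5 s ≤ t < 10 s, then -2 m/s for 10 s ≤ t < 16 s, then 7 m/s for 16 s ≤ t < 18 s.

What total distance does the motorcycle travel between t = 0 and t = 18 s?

Total distance travelled is ∫|v| dt — sum the magnitudes of each area piece.
0–5 s: |-10| × 5 = 50 m
5–10 s: |8| × 5 = 40 m
10–16 s: |-2| × 6 = 12 m
16–18 s: |7| × 2 = 14 m
Total distance = 116 m

116 m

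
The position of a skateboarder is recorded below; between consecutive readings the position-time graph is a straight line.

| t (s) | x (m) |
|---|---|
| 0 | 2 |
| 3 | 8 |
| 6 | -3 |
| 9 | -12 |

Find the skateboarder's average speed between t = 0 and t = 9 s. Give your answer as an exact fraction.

26/9 m/s

Average speed = (total path length)/(elapsed time); on a piecewise-linear x-t graph the path length is Σ|Δx|.
0–3 s: |Δx| = |8 − 2| = 6 m
3–6 s: |Δx| = |-3 − 8| = 11 m
6–9 s: |Δx| = |-12 − -3| = 9 m
Total path = 26 m; average speed = 26/9 = 26/9 m/s.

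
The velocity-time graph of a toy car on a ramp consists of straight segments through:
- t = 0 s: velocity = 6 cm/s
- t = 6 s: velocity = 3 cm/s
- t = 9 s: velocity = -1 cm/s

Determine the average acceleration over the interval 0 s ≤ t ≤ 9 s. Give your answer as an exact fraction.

-7/9 cm/s²

Average acceleration = Δv/Δt = (-1 − 6)/(9 − 0) = -7/9 cm/s².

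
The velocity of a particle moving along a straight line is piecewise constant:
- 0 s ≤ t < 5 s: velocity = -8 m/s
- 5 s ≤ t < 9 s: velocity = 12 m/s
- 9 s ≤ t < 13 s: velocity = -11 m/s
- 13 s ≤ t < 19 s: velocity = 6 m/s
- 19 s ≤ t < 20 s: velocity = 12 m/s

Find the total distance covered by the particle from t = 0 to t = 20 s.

Total distance travelled is ∫|v| dt — sum the magnitudes of each area piece.
0–5 s: |-8| × 5 = 40 m
5–9 s: |12| × 4 = 48 m
9–13 s: |-11| × 4 = 44 m
13–19 s: |6| × 6 = 36 m
19–20 s: |12| × 1 = 12 m
Total distance = 180 m

180 m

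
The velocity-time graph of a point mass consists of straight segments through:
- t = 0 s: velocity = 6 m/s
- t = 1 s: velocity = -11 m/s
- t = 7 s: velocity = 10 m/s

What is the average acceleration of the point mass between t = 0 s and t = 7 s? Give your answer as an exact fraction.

4/7 m/s²

Average acceleration = Δv/Δt = (10 − 6)/(7 − 0) = 4/7 m/s².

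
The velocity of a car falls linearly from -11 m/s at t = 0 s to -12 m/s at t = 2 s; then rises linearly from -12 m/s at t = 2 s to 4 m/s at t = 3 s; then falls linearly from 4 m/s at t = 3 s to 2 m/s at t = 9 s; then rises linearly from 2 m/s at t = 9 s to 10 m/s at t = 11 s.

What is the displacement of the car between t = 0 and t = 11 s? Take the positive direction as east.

3 m

Displacement is the signed area under the v-t curve.
0–2 s: ½(-11 + -12)(2) = -23 m
2–3 s: ½(-12 + 4)(1) = -4 m
3–9 s: ½(4 + 2)(6) = 18 m
9–11 s: ½(2 + 10)(2) = 12 m
Net displacement = 3 m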